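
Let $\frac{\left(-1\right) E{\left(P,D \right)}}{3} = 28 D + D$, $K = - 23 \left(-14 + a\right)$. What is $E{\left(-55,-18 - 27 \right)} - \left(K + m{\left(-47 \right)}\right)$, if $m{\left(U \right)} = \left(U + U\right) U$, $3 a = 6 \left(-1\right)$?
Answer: $-871$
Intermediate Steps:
$a = -2$ ($a = \frac{6 \left(-1\right)}{3} = \frac{1}{3} \left(-6\right) = -2$)
$K = 368$ ($K = - 23 \left(-14 - 2\right) = \left(-23\right) \left(-16\right) = 368$)
$E{\left(P,D \right)} = - 87 D$ ($E{\left(P,D \right)} = - 3 \left(28 D + D\right) = - 3 \cdot 29 D = - 87 D$)
$m{\left(U \right)} = 2 U^{2}$ ($m{\left(U \right)} = 2 U U = 2 U^{2}$)
$E{\left(-55,-18 - 27 \right)} - \left(K + m{\left(-47 \right)}\right) = - 87 \left(-18 - 27\right) - \left(368 + 2 \left(-47\right)^{2}\right) = - 87 \left(-18 - 27\right) - \left(368 + 2 \cdot 2209\right) = \left(-87\right) \left(-45\right) - \left(368 + 4418\right) = 3915 - 4786 = -871$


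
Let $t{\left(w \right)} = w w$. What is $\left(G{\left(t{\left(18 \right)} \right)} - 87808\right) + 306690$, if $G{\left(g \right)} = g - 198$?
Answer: $219008$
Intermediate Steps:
$t{\left(w \right)} = w^{2}$
$G{\left(g \right)} = -198 + g$ ($G{\left(g \right)} = g - 198 = -198 + g$)
$\left(G{\left(t{\left(18 \right)} \right)} - 87808\right) + 306690 = \left(\left(-198 + 18^{2}\right) - 87808\right) + 306690 = \left(\left(-198 + 324\right) - 87808\right) + 306690 = \left(126 - 87808\right) + 306690 = -87682 + 306690 = 219008$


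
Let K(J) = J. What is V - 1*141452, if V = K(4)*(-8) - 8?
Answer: -141492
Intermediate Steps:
V = -40 (V = 4*(-8) - 8 = -32 - 8 = -40)
V - 1*141452 = -40 - 1*141452 = -40 - 141452 = -141492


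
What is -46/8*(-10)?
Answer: 115/2 ≈ 57.500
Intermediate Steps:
-46/8*(-10) = -46*⅛*(-10) = -23/4*(-10) = 115/2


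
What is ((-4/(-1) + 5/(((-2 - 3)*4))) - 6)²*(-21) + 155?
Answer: 779/16 ≈ 48.688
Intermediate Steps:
((-4/(-1) + 5/(((-2 - 3)*4))) - 6)²*(-21) + 155 = ((-4*(-1) + 5/((-5*4))) - 6)²*(-21) + 155 = ((4 + 5/(-20)) - 6)²*(-21) + 155 = ((4 + 5*(-1/20)) - 6)²*(-21) + 155 = ((4 - ¼) - 6)²*(-21) + 155 = (15/4 - 6)²*(-21) + 155 = (-9/4)²*(-21) + 155 = (81/16)*(-21) + 155 = -1701/16 + 155 = 779/16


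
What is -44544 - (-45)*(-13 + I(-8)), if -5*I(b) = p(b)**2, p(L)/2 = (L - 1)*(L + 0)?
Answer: -231753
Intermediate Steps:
p(L) = 2*L*(-1 + L) (p(L) = 2*((L - 1)*(L + 0)) = 2*((-1 + L)*L) = 2*(L*(-1 + L)) = 2*L*(-1 + L))
I(b) = -4*b**2*(-1 + b)**2/5
-44544 - (-45)*(-13 + I(-8)) = -44544 - (-45)*(-13 - 4/5*(-8)**2*(-1 - 8)**2) = -44544 - (-45)*(-13 - 4/5*64*(-9)**2) = -44544 - (-45)*(-13 - 4/5*64*81) = -44544 - (-45)*(-13 - 20736/5) = -44544 - (-45)*(-20801)/5 = -44544 - 1*187209 = -44544 - 187209 = -231753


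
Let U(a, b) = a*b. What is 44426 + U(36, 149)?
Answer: 49790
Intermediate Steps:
44426 + U(36, 149) = 44426 + 36*149 = 44426 + 5364 = 49790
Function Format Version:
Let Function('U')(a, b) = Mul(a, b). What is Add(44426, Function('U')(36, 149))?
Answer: 49790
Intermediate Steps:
Add(44426, Function('U')(36, 149)) = Add(44426, Mul(36, 149)) = Add(44426, 5364) = 49790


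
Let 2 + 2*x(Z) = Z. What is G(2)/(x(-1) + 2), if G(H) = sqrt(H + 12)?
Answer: 2*sqrt(14) ≈ 7.4833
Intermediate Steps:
x(Z) = -1 + Z/2
G(H) = sqrt(12 + H)
G(2)/(x(-1) + 2) = sqrt(12 + 2)/((-1 + (1/2)*(-1)) + 2) = sqrt(14)/((-1 - 1/2) + 2) = sqrt(14)/(-3/2 + 2) = sqrt(14)/(1/2) = sqrt(14)*2 = 2*sqrt(14)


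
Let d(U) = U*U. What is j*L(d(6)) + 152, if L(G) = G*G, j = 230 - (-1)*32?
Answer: 339704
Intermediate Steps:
d(U) = U²
j = 262 (j = 230 - 1*(-32) = 230 + 32 = 262)
L(G) = G²
j*L(d(6)) + 152 = 262*(6²)² + 152 = 262*36² + 152 = 262*1296 + 152 = 339552 + 152 = 339704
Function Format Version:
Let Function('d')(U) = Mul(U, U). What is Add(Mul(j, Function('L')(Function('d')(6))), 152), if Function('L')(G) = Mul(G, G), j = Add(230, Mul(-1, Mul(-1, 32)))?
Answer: 339704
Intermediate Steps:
Function('d')(U) = Pow(U, 2)
j = 262 (j = Add(230, Mul(-1, -32)) = Add(230, 32) = 262)
Function('L')(G) = Pow(G, 2)
Add(Mul(j, Function('L')(Function('d')(6))), 152) = Add(Mul(262, Pow(Pow(6, 2), 2)), 152) = Add(Mul(262, Pow(36, 2)), 152) = Add(Mul(262, 1296), 152) = Add(339552, 152) = 339704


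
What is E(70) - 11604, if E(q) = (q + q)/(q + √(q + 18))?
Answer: -13957162/1203 - 70*√22/1203 ≈ -11602.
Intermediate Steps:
E(q) = 2*q/(q + √(18 + q)) (E(q) = (2*q)/(q + √(18 + q)) = 2*q/(q + √(18 + q)))
E(70) - 11604 = 2*70/(70 + √(18 + 70)) - 11604 = 2*70/(70 + √88) - 11604 = 2*70/(70 + 2*√22) - 11604 = 140/(70 + 2*√22) - 11604 = -11604 + 140/(70 + 2*√22)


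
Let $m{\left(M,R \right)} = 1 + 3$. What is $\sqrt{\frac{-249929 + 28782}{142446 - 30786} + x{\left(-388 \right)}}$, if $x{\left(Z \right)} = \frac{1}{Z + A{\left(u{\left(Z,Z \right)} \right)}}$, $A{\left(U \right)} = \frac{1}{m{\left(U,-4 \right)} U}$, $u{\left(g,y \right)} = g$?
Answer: $\frac{i \sqrt{420616282209874905}}{460541670} \approx 1.4082 i$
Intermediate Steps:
$m{\left(M,R \right)} = 4$
$A{\left(U \right)} = \frac{1}{4 U}$
$x{\left(Z \right)} = \frac{1}{Z + \frac{1}{4 Z}}$
$\sqrt{\frac{-249929 + 28782}{142446 - 30786} + x{\left(-388 \right)}} = \sqrt{\frac{-249929 + 28782}{142446 - 30786} + 4 \left(-388\right) \frac{1}{1 + 4 \left(-388\right)^{2}}} = \sqrt{- \frac{221147}{111660} + 4 \left(-388\right) \frac{1}{1 + 4 \cdot 150544}} = \sqrt{\left(-221147\right) \frac{1}{111660} + 4 \left(-388\right) \frac{1}{1 + 602176}} = \sqrt{- \frac{221147}{111660} + 4 \left(-388\right) \frac{1}{602177}} = \sqrt{- \frac{221147}{111660} - \frac{1552}{602177}} = \sqrt{- \frac{133342933339}{67239083820}} = \frac{i \sqrt{420616282209874905}}{460541670}$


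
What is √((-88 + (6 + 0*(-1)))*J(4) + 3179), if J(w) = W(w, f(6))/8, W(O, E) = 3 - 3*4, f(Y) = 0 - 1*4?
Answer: √13085/2 ≈ 57.195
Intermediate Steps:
f(Y) = -4 (f(Y) = 0 - 4 = -4)
W(O, E) = -9 (W(O, E) = 3 - 12 = -9)
J(w) = -9/8
√((-88 + (6 + 0*(-1)))*J(4) + 3179) = √((-88 + (6 + 0*(-1)))*(-9/8) + 3179) = √((-88 + (6 + 0))*(-9/8) + 3179) = √((-88 + 6)*(-9/8) + 3179) = √(-82*(-9/8) + 3179) = √(369/4 + 3179) = √(13085/4) = √13085/2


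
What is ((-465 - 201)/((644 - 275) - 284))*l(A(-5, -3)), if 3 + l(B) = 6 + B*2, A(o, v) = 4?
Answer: -7326/85 ≈ -86.188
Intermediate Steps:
l(B) = 3 + 2*B (l(B) = -3 + (6 + B*2) = -3 + (6 + 2*B) = 3 + 2*B)
((-465 - 201)/((644 - 275) - 284))*l(A(-5, -3)) = ((-465 - 201)/((644 - 275) - 284))*(3 + 2*4) = (-666/(369 - 284))*(3 + 8) = -666/85*11 = -7326/85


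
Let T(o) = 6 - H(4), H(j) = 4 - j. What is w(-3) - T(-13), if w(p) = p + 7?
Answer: -2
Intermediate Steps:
w(p) = 7 + p
T(o) = 6 (T(o) = 6 - (4 - 1*4) = 6 - (4 - 4) = 6 - 1*0 = 6 + 0 = 6)
w(-3) - T(-13) = (7 - 3) - 1*6 = 4 - 6 = -2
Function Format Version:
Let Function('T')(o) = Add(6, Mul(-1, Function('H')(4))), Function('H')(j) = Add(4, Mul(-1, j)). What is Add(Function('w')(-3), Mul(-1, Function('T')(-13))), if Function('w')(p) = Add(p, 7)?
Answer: -2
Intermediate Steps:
Function('w')(p) = Add(7, p)
Function('T')(o) = 6 (Function('T')(o) = Add(6, Mul(-1, Add(4, Mul(-1, 4)))) = Add(6, Mul(-1, Add(4, -4))) = Add(6, Mul(-1, 0)) = Add(6, 0) = 6)
Add(Function('w')(-3), Mul(-1, Function('T')(-13))) = Add(Add(7, -3), Mul(-1, 6)) = Add(4, -6) = -2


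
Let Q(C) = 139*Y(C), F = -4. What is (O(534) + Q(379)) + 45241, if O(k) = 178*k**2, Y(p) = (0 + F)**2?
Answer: 50805233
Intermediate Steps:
Y(p) = 16 (Y(p) = (0 - 4)**2 = (-4)**2 = 16)
Q(C) = 2224 (Q(C) = 139*16 = 2224)
(O(534) + Q(379)) + 45241 = (178*534**2 + 2224) + 45241 = (178*285156 + 2224) + 45241 = (50757768 + 2224) + 45241 = 50759992 + 45241 = 50805233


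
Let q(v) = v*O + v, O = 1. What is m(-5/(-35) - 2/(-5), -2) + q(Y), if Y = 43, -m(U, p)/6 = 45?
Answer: -184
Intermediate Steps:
m(U, p) = -270 (m(U, p) = -6*45 = -270)
q(v) = 2*v (q(v) = v*1 + v = v + v = 2*v)
m(-5/(-35) - 2/(-5), -2) + q(Y) = -270 + 2*43 = -270 + 86 = -184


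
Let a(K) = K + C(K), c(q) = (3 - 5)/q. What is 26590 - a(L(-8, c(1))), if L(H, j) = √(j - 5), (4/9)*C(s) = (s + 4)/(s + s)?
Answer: 212711/8 - 5*I*√7/14 ≈ 26589.0 - 0.94491*I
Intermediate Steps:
C(s) = 9*(4 + s)/(8*s) (C(s) = 9*((s + 4)/(s + s))/4 = 9*((4 + s)/((2*s)))/4 = 9*((4 + s)*(1/(2*s)))/4 = 9*((4 + s)/(2*s))/4 = 9*(4 + s)/(8*s))
c(q) = -2/q
L(H, j) = √(-5 + j)
a(K) = K + 9*(4 + K)/(8*K)
26590 - a(L(-8, c(1))) = 26590 - (9/8 + √(-5 - 2/1) + 9/(2*(√(-5 - 2/1)))) = 26590 - (9/8 + √(-5 - 2*1) + 9/(2*(√(-5 - 2*1)))) = 26590 - (9/8 + √(-5 - 2) + 9/(2*(√(-5 - 2)))) = 26590 - (9/8 + √(-7) + 9/(2*(√(-7)))) = 26590 - (9/8 + I*√7 + 9/(2*((I*√7)))) = 26590 - (9/8 + I*√7 + 9*(-I*√7/7)/2) = 26590 - (9/8 + I*√7 - 9*I*√7/14) = 26590 - (9/8 + 5*I*√7/14) = 26590 + (-9/8 - 5*I*√7/14) = 212711/8 - 5*I*√7/14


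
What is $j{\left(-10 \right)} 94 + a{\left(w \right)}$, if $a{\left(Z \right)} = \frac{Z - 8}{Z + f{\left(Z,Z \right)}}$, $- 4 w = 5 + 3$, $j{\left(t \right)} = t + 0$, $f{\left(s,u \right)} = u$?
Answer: $- \frac{1875}{2} \approx -937.5$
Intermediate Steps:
$j{\left(t \right)} = t$
$w = -2$ ($w = - \frac{5 + 3}{4} = \left(- \frac{1}{4}\right) 8 = -2$)
$a{\left(Z \right)} = \frac{-8 + Z}{2 Z}$ ($a{\left(Z \right)} = \frac{Z - 8}{Z + Z} = \frac{-8 + Z}{2 Z}$)
$j{\left(-10 \right)} 94 + a{\left(w \right)} = \left(-10\right) 94 + \frac{-8 - 2}{2 \left(-2\right)} = -940 + \frac{1}{2} \left(- \frac{1}{2}\right) \left(-10\right) = -940 + \frac{5}{2} = - \frac{1875}{2}$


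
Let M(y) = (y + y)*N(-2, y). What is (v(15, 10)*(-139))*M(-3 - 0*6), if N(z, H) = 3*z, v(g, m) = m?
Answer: -50040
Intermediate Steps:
M(y) = -12*y (M(y) = (y + y)*(3*(-2)) = (2*y)*(-6) = -12*y)
(v(15, 10)*(-139))*M(-3 - 0*6) = (10*(-139))*(-12*(-3 - 0*6)) = -(-16680)*(-3 - 1*0) = -(-16680)*(-3 + 0) = -(-16680)*(-3) = -1390*36 = -50040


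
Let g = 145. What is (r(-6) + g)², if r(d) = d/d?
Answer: 21316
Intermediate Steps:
r(d) = 1
(r(-6) + g)² = (1 + 145)² = 146² = 21316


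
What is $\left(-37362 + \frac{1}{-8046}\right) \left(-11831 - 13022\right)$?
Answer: $\frac{7471175971009}{8046} \approx 9.2856 \cdot 10^{8}$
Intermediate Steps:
$\left(-37362 + \frac{1}{-8046}\right) \left(-11831 - 13022\right) = \left(-37362 - \frac{1}{8046}\right) \left(-24853\right) = \left(- \frac{300614653}{8046}\right) \left(-24853\right) = \frac{7471175971009}{8046}$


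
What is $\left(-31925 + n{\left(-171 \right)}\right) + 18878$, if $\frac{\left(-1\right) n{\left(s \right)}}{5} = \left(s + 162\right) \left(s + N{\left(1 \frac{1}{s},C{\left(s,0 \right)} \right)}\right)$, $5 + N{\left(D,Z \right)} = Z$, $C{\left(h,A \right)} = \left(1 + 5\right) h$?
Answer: $-67137$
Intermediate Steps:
$C{\left(h,A \right)} = 6 h$
$N{\left(D,Z \right)} = -5 + Z$
$n{\left(s \right)} = - 5 \left(-5 + 7 s\right) \left(162 + s\right)$ ($n{\left(s \right)} = - 5 \left(s + 162\right) \left(s + \left(-5 + 6 s\right)\right) = - 5 \left(162 + s\right) \left(-5 + 7 s\right) = - 5 \left(-5 + 7 s\right) \left(162 + s\right)$)
$\left(-31925 + n{\left(-171 \right)}\right) + 18878 = \left(-31925 - \left(-969345 + 1023435\right)\right) + 18878 = \left(-31925 + \left(4050 + 965295 - 1023435\right)\right) + 18878 = \left(-31925 - 54090\right) + 18878 = -86015 + 18878 = -67137$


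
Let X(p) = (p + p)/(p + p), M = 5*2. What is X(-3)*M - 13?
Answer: -3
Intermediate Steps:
M = 10
X(p) = 1 (X(p) = (2*p)/((2*p)) = (2*p)*(1/(2*p)) = 1)
X(-3)*M - 13 = 1*10 - 13 = 10 - 13 = -3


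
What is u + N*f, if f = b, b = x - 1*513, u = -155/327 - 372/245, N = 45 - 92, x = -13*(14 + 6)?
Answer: 2910498446/80115 ≈ 36329.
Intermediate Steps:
x = -260 (x = -13*20 = -260)
N = -47
u = -159619/80115 (u = -155*1/327 - 372*1/245 = -155/327 - 372/245 = -159619/80115 ≈ -1.9924)
b = -773 (b = -260 - 1*513 = -260 - 513 = -773)
f = -773
u + N*f = -159619/80115 - 47*(-773) = -159619/80115 + 36331 = 2910498446/80115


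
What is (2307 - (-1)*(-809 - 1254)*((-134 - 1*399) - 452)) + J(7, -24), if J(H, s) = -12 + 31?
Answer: 2034381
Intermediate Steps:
J(H, s) = 19
(2307 - (-1)*(-809 - 1254)*((-134 - 1*399) - 452)) + J(7, -24) = (2307 - (-1)*(-809 - 1254)*((-134 - 1*399) - 452)) + 19 = (2307 - (-1)*(-2063*((-134 - 399) - 452))) + 19 = (2307 - (-1)*(-2063*(-533 - 452))) + 19 = (2307 - (-1)*(-2063*(-985))) + 19 = (2307 - (-1)*2032055) + 19 = (2307 - 1*(-2032055)) + 19 = (2307 + 2032055) + 19 = 2034362 + 19 = 2034381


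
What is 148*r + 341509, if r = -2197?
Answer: 16353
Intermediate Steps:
148*r + 341509 = 148*(-2197) + 341509 = -325156 + 341509 = 16353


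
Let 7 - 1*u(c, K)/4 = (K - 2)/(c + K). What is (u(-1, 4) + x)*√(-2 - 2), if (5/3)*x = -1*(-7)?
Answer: 886*I/15 ≈ 59.067*I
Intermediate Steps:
u(c, K) = 28 - 4*(-2 + K)/(K + c) (u(c, K) = 28 - 4*(K - 2)/(c + K) = 28 - 4*(-2 + K)/(K + c))
x = 21/5 (x = 3*(-1*(-7))/5 = (⅗)*7 = 21/5 ≈ 4.2000)
(u(-1, 4) + x)*√(-2 - 2) = (4*(2 + 6*4 + 7*(-1))/(4 - 1) + 21/5)*√(-2 - 2) = (4*(2 + 24 - 7)/3 + 21/5)*√(-4) = (4*(⅓)*19 + 21/5)*(2*I) = (76/3 + 21/5)*(2*I) = 443*(2*I)/15 = 886*I/15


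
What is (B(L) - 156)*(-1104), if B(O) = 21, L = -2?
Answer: 149040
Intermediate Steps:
(B(L) - 156)*(-1104) = (21 - 156)*(-1104) = -135*(-1104) = 149040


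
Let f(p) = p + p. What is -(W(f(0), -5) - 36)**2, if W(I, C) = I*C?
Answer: -1296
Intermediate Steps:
f(p) = 2*p
W(I, C) = C*I
-(W(f(0), -5) - 36)**2 = -(-10*0 - 36)**2 = -(-5*0 - 36)**2 = -(0 - 36)**2 = -1*(-36)**2 = -1*1296 = -1296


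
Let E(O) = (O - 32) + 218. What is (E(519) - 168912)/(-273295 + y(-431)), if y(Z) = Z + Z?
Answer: 12939/21089 ≈ 0.61354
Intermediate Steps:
y(Z) = 2*Z
E(O) = 186 + O (E(O) = (-32 + O) + 218 = 186 + O)
(E(519) - 168912)/(-273295 + y(-431)) = ((186 + 519) - 168912)/(-273295 + 2*(-431)) = (705 - 168912)/(-273295 - 862) = -168207/(-274157) = -168207*(-1/274157) = 12939/21089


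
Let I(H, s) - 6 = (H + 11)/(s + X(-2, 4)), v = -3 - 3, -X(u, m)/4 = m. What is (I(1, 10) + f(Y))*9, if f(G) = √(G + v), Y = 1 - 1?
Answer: 36 + 9*I*√6 ≈ 36.0 + 22.045*I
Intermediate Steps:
X(u, m) = -4*m
v = -6
Y = 0
I(H, s) = 6 + (11 + H)/(-16 + s) (I(H, s) = 6 + (H + 11)/(s - 4*4) = 6 + (11 + H)/(s - 16) = 6 + (11 + H)/(-16 + s))
f(G) = √(-6 + G) (f(G) = √(G - 6) = √(-6 + G))
(I(1, 10) + f(Y))*9 = ((-85 + 1 + 6*10)/(-16 + 10) + √(-6 + 0))*9 = ((-85 + 1 + 60)/(-6) + √(-6))*9 = (-⅙*(-24) + I*√6)*9 = (4 + I*√6)*9 = 36 + 9*I*√6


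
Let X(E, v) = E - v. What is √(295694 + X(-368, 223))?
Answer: √295103 ≈ 543.23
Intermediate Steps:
√(295694 + X(-368, 223)) = √(295694 + (-368 - 1*223)) = √(295694 + (-368 - 223)) = √(295694 - 591) = √295103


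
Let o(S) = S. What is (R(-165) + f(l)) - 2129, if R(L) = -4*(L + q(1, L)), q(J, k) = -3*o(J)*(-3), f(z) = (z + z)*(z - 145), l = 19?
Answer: -6293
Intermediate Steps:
f(z) = 2*z*(-145 + z) (f(z) = (2*z)*(-145 + z) = 2*z*(-145 + z))
q(J, k) = 9*J (q(J, k) = -3*J*(-3) = 9*J)
R(L) = -36 - 4*L (R(L) = -4*(L + 9*1) = -4*(L + 9) = -4*(9 + L) = -36 - 4*L)
(R(-165) + f(l)) - 2129 = ((-36 - 4*(-165)) + 2*19*(-145 + 19)) - 2129 = ((-36 + 660) + 2*19*(-126)) - 2129 = (624 - 4788) - 2129 = -4164 - 2129 = -6293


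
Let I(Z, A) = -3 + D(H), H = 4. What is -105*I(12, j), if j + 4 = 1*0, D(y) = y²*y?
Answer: -6405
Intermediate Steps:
D(y) = y³
j = -4 (j = -4 + 1*0 = -4 + 0 = -4)
I(Z, A) = 61 (I(Z, A) = -3 + 4³ = -3 + 64 = 61)
-105*I(12, j) = -105*61 = -6405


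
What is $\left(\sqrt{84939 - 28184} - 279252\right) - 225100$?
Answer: $-504352 + \sqrt{56755} \approx -5.0411 \cdot 10^{5}$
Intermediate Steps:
$\left(\sqrt{84939 - 28184} - 279252\right) - 225100 = \left(\sqrt{56755} - 279252\right) - 225100 = \left(-279252 + \sqrt{56755}\right) - 225100 = -504352 + \sqrt{56755}$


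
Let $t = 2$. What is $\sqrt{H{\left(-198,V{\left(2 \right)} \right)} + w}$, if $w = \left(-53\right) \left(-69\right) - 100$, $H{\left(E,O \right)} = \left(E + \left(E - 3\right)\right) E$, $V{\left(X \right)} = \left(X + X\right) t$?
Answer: $\sqrt{82559} \approx 287.33$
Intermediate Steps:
$V{\left(X \right)} = 4 X$ ($V{\left(X \right)} = \left(X + X\right) 2 = 2 X 2 = 4 X$)
$H{\left(E,O \right)} = E \left(-3 + 2 E\right)$ ($H{\left(E,O \right)} = \left(E + \left(-3 + E\right)\right) E = \left(-3 + 2 E\right) E = E \left(-3 + 2 E\right)$)
$w = 3557$ ($w = 3657 - 100 = 3557$)
$\sqrt{H{\left(-198,V{\left(2 \right)} \right)} + w} = \sqrt{- 198 \left(-3 + 2 \left(-198\right)\right) + 3557} = \sqrt{- 198 \left(-3 - 396\right) + 3557} = \sqrt{\left(-198\right) \left(-399\right) + 3557} = \sqrt{79002 + 3557} = \sqrt{82559}$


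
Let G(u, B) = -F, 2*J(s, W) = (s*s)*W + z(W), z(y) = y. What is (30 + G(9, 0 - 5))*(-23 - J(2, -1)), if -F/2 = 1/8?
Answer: -4961/8 ≈ -620.13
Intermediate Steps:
F = -¼ (F = -2/8 = -2*⅛ = -¼ ≈ -0.25000)
J(s, W) = W/2 + W*s²/2 (J(s, W) = ((s*s)*W + W)/2 = (s²*W + W)/2 = (W*s² + W)/2 = (W + W*s²)/2 = W/2 + W*s²/2)
G(u, B) = ¼ (G(u, B) = -1*(-¼) = ¼)
(30 + G(9, 0 - 5))*(-23 - J(2, -1)) = (30 + ¼)*(-23 - (-1)*(1 + 2²)/2) = 121*(-23 - (-1)*(1 + 4)/2)/4 = 121*(-23 - (-1)*5/2)/4 = 121*(-23 - 1*(-5/2))/4 = 121*(-23 + 5/2)/4 = (121/4)*(-41/2) = -4961/8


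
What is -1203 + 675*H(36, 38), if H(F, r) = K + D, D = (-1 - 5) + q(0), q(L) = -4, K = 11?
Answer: -528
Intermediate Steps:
D = -10 (D = (-1 - 5) - 4 = -6 - 4 = -10)
H(F, r) = 1 (H(F, r) = 11 - 10 = 1)
-1203 + 675*H(36, 38) = -1203 + 675*1 = -1203 + 675 = -528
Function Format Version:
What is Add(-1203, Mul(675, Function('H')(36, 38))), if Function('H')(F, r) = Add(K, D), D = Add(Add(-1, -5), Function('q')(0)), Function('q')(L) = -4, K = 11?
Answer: -528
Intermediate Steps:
D = -10 (D = Add(Add(-1, -5), -4) = Add(-6, -4) = -10)
Function('H')(F, r) = 1 (Function('H')(F, r) = Add(11, -10) = 1)
Add(-1203, Mul(675, Function('H')(36, 38))) = Add(-1203, Mul(675, 1)) = Add(-1203, 675) = -528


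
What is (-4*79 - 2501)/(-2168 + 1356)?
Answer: 2817/812 ≈ 3.4692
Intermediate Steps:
(-4*79 - 2501)/(-2168 + 1356) = (-316 - 2501)/(-812) = -2817*(-1/812) = 2817/812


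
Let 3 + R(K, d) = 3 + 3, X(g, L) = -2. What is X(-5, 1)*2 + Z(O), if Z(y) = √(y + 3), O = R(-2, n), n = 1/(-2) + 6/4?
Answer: -4 + √6 ≈ -1.5505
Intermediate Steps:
n = 1 (n = 1*(-½) + 6*(¼) = -½ + 3/2 = 1)
R(K, d) = 3 (R(K, d) = -3 + (3 + 3) = -3 + 6 = 3)
O = 3
Z(y) = √(3 + y)
X(-5, 1)*2 + Z(O) = -2*2 + √(3 + 3) = -4 + √6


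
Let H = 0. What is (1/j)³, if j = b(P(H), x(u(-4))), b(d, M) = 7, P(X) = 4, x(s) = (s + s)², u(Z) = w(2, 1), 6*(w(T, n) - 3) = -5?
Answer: 1/343 ≈ 0.0029155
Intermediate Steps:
w(T, n) = 13/6 (w(T, n) = 3 + (⅙)*(-5) = 3 - ⅚ = 13/6)
u(Z) = 13/6
x(s) = 4*s² (x(s) = (2*s)² = 4*s²)
j = 7
(1/j)³ = (1/7)³ = (⅐)³ = 1/343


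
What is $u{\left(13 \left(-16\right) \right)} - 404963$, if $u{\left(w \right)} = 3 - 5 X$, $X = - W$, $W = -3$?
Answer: $-404975$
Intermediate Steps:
$X = 3$ ($X = \left(-1\right) \left(-3\right) = 3$)
$u{\left(w \right)} = -12$ ($u{\left(w \right)} = 3 - 15 = -12$)
$u{\left(13 \left(-16\right) \right)} - 404963 = -12 - 404963 = -404975$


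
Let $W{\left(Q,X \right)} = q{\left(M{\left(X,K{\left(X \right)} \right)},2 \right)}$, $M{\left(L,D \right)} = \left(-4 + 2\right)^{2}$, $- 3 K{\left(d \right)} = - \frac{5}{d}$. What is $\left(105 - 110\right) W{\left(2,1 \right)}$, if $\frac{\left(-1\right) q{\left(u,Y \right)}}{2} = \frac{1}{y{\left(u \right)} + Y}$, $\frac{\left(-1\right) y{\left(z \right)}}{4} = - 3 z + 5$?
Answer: $\frac{1}{3} \approx 0.33333$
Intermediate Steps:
$K{\left(d \right)} = \frac{5}{3 d}$ ($K{\left(d \right)} = - \frac{\left(-5\right) \frac{1}{d}}{3} = \frac{5}{3 d}$)
$M{\left(L,D \right)} = 4$ ($M{\left(L,D \right)} = \left(-2\right)^{2} = 4$)
$y{\left(z \right)} = -20 + 12 z$ ($y{\left(z \right)} = - 4 \left(- 3 z + 5\right) = - 4 \left(5 - 3 z\right) = -20 + 12 z$)
$q{\left(u,Y \right)} = - \frac{2}{-20 + Y + 12 u}$ ($q{\left(u,Y \right)} = - \frac{2}{\left(-20 + 12 u\right) + Y} = - \frac{2}{-20 + Y + 12 u}$)
$W{\left(Q,X \right)} = - \frac{1}{15}$ ($W{\left(Q,X \right)} = - \frac{2}{-20 + 2 + 12 \cdot 4} = - \frac{2}{-20 + 2 + 48} = - \frac{2}{30} = \left(-2\right) \frac{1}{30} = - \frac{1}{15}$)
$\left(105 - 110\right) W{\left(2,1 \right)} = \left(105 - 110\right) \left(- \frac{1}{15}\right) = \left(-5\right) \left(- \frac{1}{15}\right) = \frac{1}{3}$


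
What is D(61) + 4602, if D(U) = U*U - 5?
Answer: 8318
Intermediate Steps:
D(U) = -5 + U**2 (D(U) = U**2 - 5 = -5 + U**2)
D(61) + 4602 = (-5 + 61**2) + 4602 = (-5 + 3721) + 4602 = 3716 + 4602 = 8318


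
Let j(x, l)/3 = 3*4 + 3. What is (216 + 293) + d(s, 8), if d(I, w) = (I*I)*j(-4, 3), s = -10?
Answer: 5009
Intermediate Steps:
j(x, l) = 45 (j(x, l) = 3*(3*4 + 3) = 3*(12 + 3) = 3*15 = 45)
d(I, w) = 45*I² (d(I, w) = (I*I)*45 = I²*45 = 45*I²)
(216 + 293) + d(s, 8) = (216 + 293) + 45*(-10)² = 509 + 45*100 = 509 + 4500 = 5009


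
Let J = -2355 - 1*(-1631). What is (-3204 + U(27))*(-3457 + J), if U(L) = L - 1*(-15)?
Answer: 13220322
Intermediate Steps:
J = -724 (J = -2355 + 1631 = -724)
U(L) = 15 + L (U(L) = L + 15 = 15 + L)
(-3204 + U(27))*(-3457 + J) = (-3204 + (15 + 27))*(-3457 - 724) = (-3204 + 42)*(-4181) = -3162*(-4181) = 13220322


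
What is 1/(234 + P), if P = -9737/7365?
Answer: 7365/1713673 ≈ 0.0042978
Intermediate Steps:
P = -9737/7365 (P = -9737*1/7365 = -9737/7365 ≈ -1.3221)
1/(234 + P) = 1/(234 - 9737/7365) = 1/(1713673/7365) = 7365/1713673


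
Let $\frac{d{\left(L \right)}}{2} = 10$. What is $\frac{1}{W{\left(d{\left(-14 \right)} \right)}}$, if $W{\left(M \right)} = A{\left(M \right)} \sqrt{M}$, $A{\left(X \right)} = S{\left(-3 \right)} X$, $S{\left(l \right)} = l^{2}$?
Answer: $\frac{\sqrt{5}}{1800} \approx 0.0012423$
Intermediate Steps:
$d{\left(L \right)} = 20$ ($d{\left(L \right)} = 2 \cdot 10 = 20$)
$A{\left(X \right)} = 9 X$ ($A{\left(X \right)} = \left(-3\right)^{2} X = 9 X$)
$W{\left(M \right)} = 9 M^{\frac{3}{2}}$ ($W{\left(M \right)} = 9 M \sqrt{M} = 9 M^{\frac{3}{2}}$)
$\frac{1}{W{\left(d{\left(-14 \right)} \right)}} = \frac{1}{9 \cdot 20^{\frac{3}{2}}} = \frac{1}{9 \cdot 40 \sqrt{5}} = \frac{1}{360 \sqrt{5}} = \frac{\sqrt{5}}{1800}$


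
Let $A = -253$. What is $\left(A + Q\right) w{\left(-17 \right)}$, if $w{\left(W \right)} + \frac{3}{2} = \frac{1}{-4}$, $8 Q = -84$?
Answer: $\frac{3689}{8} \approx 461.13$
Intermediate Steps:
$Q = - \frac{21}{2}$ ($Q = \frac{1}{8} \left(-84\right) = - \frac{21}{2} \approx -10.5$)
$w{\left(W \right)} = - \frac{7}{4}$ ($w{\left(W \right)} = - \frac{3}{2} + \frac{1}{-4} = - \frac{3}{2} - \frac{1}{4} = - \frac{7}{4}$)
$\left(A + Q\right) w{\left(-17 \right)} = \left(-253 - \frac{21}{2}\right) \left(- \frac{7}{4}\right) = \left(- \frac{527}{2}\right) \left(- \frac{7}{4}\right) = \frac{3689}{8}$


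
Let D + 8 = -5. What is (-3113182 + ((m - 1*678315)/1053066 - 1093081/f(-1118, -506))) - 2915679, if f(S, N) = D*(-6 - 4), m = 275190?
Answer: -68874470729998/11408215 ≈ -6.0373e+6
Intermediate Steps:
D = -13 (D = -8 - 5 = -13)
f(S, N) = 130 (f(S, N) = -13*(-6 - 4) = -13*(-10) = 130)
(-3113182 + ((m - 1*678315)/1053066 - 1093081/f(-1118, -506))) - 2915679 = (-3113182 + ((275190 - 1*678315)/1053066 - 1093081/130)) - 2915679 = (-3113182 + ((275190 - 678315)*(1/1053066) - 1093081*1/130)) - 2915679 = (-3113182 + (-403125*1/1053066 - 1093081/130)) - 2915679 = (-3113182 + (-134375/351022 - 1093081/130)) - 2915679 = (-3113182 - 95928236883/11408215) - 2915679 = -35611777827013/11408215 - 2915679 = -68874470729998/11408215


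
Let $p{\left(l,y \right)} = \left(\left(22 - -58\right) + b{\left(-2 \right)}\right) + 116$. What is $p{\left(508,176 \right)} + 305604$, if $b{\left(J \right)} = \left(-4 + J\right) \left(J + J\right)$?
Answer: $305824$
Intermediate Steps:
$b{\left(J \right)} = 2 J \left(-4 + J\right)$ ($b{\left(J \right)} = \left(-4 + J\right) 2 J = 2 J \left(-4 + J\right)$)
$p{\left(l,y \right)} = 220$ ($p{\left(l,y \right)} = \left(\left(22 - -58\right) + 2 \left(-2\right) \left(-4 - 2\right)\right) + 116 = \left(\left(22 + 58\right) + 2 \left(-2\right) \left(-6\right)\right) + 116 = \left(80 + 24\right) + 116 = 104 + 116 = 220$)
$p{\left(508,176 \right)} + 305604 = 220 + 305604 = 305824$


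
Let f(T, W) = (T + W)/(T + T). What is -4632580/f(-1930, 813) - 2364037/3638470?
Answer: -65062245581665329/4064170990 ≈ -1.6009e+7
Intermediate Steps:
f(T, W) = (T + W)/(2*T) (f(T, W) = (T + W)/((2*T)) = (T + W)*(1/(2*T)) = (T + W)/(2*T))
-4632580/f(-1930, 813) - 2364037/3638470 = -4632580*(-3860/(-1930 + 813)) - 2364037/3638470 = -4632580/((½)*(-1/1930)*(-1117)) - 2364037*1/3638470 = -4632580/1117/3860 - 2364037/3638470 = -4632580*3860/1117 - 2364037/3638470 = -17881758800/1117 - 2364037/3638470 = -65062245581665329/4064170990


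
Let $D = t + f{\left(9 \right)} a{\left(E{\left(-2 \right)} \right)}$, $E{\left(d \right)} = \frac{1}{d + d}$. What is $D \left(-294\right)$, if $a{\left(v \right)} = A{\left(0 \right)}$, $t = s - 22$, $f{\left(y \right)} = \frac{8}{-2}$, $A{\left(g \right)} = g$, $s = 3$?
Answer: $5586$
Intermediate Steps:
$f{\left(y \right)} = -4$ ($f{\left(y \right)} = 8 \left(- \frac{1}{2}\right) = -4$)
$t = -19$ ($t = 3 - 22 = -19$)
$E{\left(d \right)} = \frac{1}{2 d}$
$a{\left(v \right)} = 0$
$D = -19$ ($D = -19 - 0 = -19 + 0 = -19$)
$D \left(-294\right) = \left(-19\right) \left(-294\right) = 5586$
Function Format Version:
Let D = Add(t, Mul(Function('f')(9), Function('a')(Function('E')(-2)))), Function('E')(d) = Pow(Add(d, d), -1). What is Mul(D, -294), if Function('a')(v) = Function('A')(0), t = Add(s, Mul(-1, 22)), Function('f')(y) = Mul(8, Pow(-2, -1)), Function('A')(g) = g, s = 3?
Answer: 5586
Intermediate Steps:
Function('f')(y) = -4 (Function('f')(y) = Mul(8, Rational(-1, 2)) = -4)
t = -19 (t = Add(3, Mul(-1, 22)) = Add(3, -22) = -19)
Function('E')(d) = Mul(Rational(1, 2), Pow(d, -1)) (Function('E')(d) = Pow(Mul(2, d), -1) = Mul(Rational(1, 2), Pow(d, -1)))
Function('a')(v) = 0
D = -19 (D = Add(-19, Mul(-4, 0)) = Add(-19, 0) = -19)
Mul(D, -294) = Mul(-19, -294) = 5586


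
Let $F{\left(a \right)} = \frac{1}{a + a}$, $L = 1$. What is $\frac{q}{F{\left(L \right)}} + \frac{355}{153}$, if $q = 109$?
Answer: $\frac{33709}{153} \approx 220.32$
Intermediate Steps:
$F{\left(a \right)} = \frac{1}{2 a}$
$\frac{q}{F{\left(L \right)}} + \frac{355}{153} = \frac{109}{\frac{1}{2} \cdot 1^{-1}} + \frac{355}{153} = \frac{109}{\frac{1}{2} \cdot 1} + 355 \cdot \frac{1}{153} = 109 \frac{1}{\frac{1}{2}} + \frac{355}{153} = 109 \cdot 2 + \frac{355}{153} = 218 + \frac{355}{153} = \frac{33709}{153}$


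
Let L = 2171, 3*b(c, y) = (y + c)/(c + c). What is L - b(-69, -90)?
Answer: 299545/138 ≈ 2170.6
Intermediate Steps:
b(c, y) = (c + y)/(6*c) (b(c, y) = ((y + c)/(c + c))/3 = ((c + y)/((2*c)))/3 = ((c + y)*(1/(2*c)))/3 = ((c + y)/(2*c))/3 = (c + y)/(6*c))
L - b(-69, -90) = 2171 - (-69 - 90)/(6*(-69)) = 2171 - (-1)*(-159)/(6*69) = 2171 - 1*53/138 = 2171 - 53/138 = 299545/138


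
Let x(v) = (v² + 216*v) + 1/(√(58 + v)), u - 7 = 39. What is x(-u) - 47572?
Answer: -55392 + √3/6 ≈ -55392.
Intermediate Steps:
u = 46 (u = 7 + 39 = 46)
x(v) = v² + (58 + v)^(-½) + 216*v (x(v) = (v² + 216*v) + (58 + v)^(-½) = v² + (58 + v)^(-½) + 216*v)
x(-u) - 47572 = ((-1*46)² + (58 - 1*46)^(-½) + 216*(-1*46)) - 47572 = ((-46)² + (58 - 46)^(-½) + 216*(-46)) - 47572 = (2116 + 12^(-½) - 9936) - 47572 = (2116 + √3/6 - 9936) - 47572 = (-7820 + √3/6) - 47572 = -55392 + √3/6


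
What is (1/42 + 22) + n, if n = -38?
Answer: -671/42 ≈ -15.976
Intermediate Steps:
(1/42 + 22) + n = (1/42 + 22) - 38 = 925/42 - 38 = -671/42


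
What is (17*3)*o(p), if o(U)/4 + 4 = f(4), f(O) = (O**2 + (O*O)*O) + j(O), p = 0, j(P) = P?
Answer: 16320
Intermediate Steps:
f(O) = O + O**2 + O**3 (f(O) = (O**2 + (O*O)*O) + O = (O**2 + O**2*O) + O = (O**2 + O**3) + O = O + O**2 + O**3)
o(U) = 320 (o(U) = -16 + 4*(4*(1 + 4 + 4**2)) = -16 + 4*(4*(1 + 4 + 16)) = -16 + 4*(4*21) = -16 + 4*84 = -16 + 336 = 320)
(17*3)*o(p) = (17*3)*320 = 51*320 = 16320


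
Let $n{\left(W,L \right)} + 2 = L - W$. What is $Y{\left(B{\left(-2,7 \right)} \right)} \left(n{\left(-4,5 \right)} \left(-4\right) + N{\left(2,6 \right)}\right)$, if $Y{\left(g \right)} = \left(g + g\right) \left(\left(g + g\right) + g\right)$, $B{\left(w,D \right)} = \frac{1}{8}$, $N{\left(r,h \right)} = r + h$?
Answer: $- \frac{15}{8} \approx -1.875$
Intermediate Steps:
$N{\left(r,h \right)} = h + r$
$n{\left(W,L \right)} = -2 + L - W$ ($n{\left(W,L \right)} = -2 + \left(L - W\right) = -2 + L - W$)
$B{\left(w,D \right)} = \frac{1}{8}$
$Y{\left(g \right)} = 6 g^{2}$ ($Y{\left(g \right)} = 2 g \left(2 g + g\right) = 2 g 3 g = 6 g^{2}$)
$Y{\left(B{\left(-2,7 \right)} \right)} \left(n{\left(-4,5 \right)} \left(-4\right) + N{\left(2,6 \right)}\right) = \frac{6}{64} \left(\left(-2 + 5 - -4\right) \left(-4\right) + \left(6 + 2\right)\right) = 6 \cdot \frac{1}{64} \left(\left(-2 + 5 + 4\right) \left(-4\right) + 8\right) = \frac{3 \left(7 \left(-4\right) + 8\right)}{32} = \frac{3 \left(-28 + 8\right)}{32} = \frac{3}{32} \left(-20\right) = - \frac{15}{8}$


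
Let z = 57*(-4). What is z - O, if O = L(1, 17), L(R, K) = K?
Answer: -245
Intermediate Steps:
O = 17
z = -228
z - O = -228 - 1*17 = -228 - 17 = -245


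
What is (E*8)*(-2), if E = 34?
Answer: -544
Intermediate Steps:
(E*8)*(-2) = (34*8)*(-2) = 272*(-2) = -544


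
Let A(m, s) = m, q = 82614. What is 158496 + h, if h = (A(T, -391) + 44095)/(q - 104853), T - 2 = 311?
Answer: 503535448/3177 ≈ 1.5849e+5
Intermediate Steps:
T = 313 (T = 2 + 311 = 313)
h = -6344/3177 (h = (313 + 44095)/(82614 - 104853) = 44408/(-22239) = 44408*(-1/22239) = -6344/3177 ≈ -1.9969)
158496 + h = 158496 - 6344/3177 = 503535448/3177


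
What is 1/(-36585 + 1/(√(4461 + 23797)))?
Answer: -1033818930/37822265554049 - √28258/37822265554049 ≈ -2.7334e-5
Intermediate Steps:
1/(-36585 + 1/(√(4461 + 23797))) = 1/(-36585 + 1/(√28258)) = 1/(-36585 + √28258/28258)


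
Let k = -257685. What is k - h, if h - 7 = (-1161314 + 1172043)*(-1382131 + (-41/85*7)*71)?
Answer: 1260651818428/85 ≈ 1.4831e+10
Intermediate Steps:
h = -1260673721653/85 (h = 7 + (-1161314 + 1172043)*(-1382131 + (-41/85*7)*71) = 7 + 10729*(-1382131 + (-41*1/85*7)*71) = 7 + 10729*(-1382131 - 41/85*7*71) = 7 + 10729*(-1382131 - 287/85*71) = 7 + 10729*(-1382131 - 20377/85) = 7 + 10729*(-117501512/85) = 7 - 1260673722248/85 = -1260673721653/85 ≈ -1.4831e+10)
k - h = -257685 - 1*(-1260673721653/85) = -257685 + 1260673721653/85 = 1260651818428/85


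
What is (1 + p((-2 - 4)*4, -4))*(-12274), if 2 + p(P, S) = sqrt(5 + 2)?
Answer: 12274 - 12274*sqrt(7) ≈ -20200.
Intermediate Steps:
p(P, S) = -2 + sqrt(7) (p(P, S) = -2 + sqrt(5 + 2) = -2 + sqrt(7))
(1 + p((-2 - 4)*4, -4))*(-12274) = (1 + (-2 + sqrt(7)))*(-12274) = (-1 + sqrt(7))*(-12274) = 12274 - 12274*sqrt(7)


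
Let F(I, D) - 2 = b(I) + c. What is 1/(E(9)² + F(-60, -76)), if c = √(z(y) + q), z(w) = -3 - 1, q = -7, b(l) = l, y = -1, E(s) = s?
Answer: 23/540 - I*√11/540 ≈ 0.042593 - 0.0061419*I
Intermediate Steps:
z(w) = -4
c = I*√11 (c = √(-4 - 7) = √(-11) = I*√11 ≈ 3.3166*I)
F(I, D) = 2 + I + I*√11 (F(I, D) = 2 + (I + I*√11) = 2 + I + I*√11)
1/(E(9)² + F(-60, -76)) = 1/(9² + (2 - 60 + I*√11)) = 1/(81 + (-58 + I*√11)) = 1/(23 + I*√11)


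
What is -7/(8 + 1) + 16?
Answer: 137/9 ≈ 15.222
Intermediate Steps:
-7/(8 + 1) + 16 = -7/9 + 16 = 137/9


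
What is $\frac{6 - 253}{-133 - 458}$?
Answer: $\frac{247}{591} \approx 0.41794$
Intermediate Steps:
$\frac{6 - 253}{-133 - 458} = - \frac{247}{-591} = \left(-247\right) \left(- \frac{1}{591}\right) = \frac{247}{591}$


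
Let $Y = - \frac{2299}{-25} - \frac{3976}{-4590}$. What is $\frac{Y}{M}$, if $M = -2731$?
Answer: $- \frac{1065181}{31338225} \approx -0.03399$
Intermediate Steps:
$Y = \frac{1065181}{11475}$ ($Y = \left(-2299\right) \left(- \frac{1}{25}\right) - - \frac{1988}{2295} = \frac{2299}{25} + \frac{1988}{2295} = \frac{1065181}{11475} \approx 92.826$)
$\frac{Y}{M} = \frac{1065181}{11475 \left(-2731\right)} = \frac{1065181}{11475} \left(- \frac{1}{2731}\right) = - \frac{1065181}{31338225}$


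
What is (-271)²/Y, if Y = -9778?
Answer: -73441/9778 ≈ -7.5108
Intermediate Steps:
(-271)²/Y = (-271)²/(-9778) = 73441*(-1/9778) = -73441/9778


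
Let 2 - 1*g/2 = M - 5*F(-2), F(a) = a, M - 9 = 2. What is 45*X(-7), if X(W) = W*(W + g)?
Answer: 14175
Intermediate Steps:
M = 11 (M = 9 + 2 = 11)
g = -38 (g = 4 - 2*(11 - 5*(-2)) = 4 - 2*(11 + 10) = 4 - 2*21 = 4 - 42 = -38)
X(W) = W*(-38 + W) (X(W) = W*(W - 38) = W*(-38 + W))
45*X(-7) = 45*(-7*(-38 - 7)) = 45*(-7*(-45)) = 45*315 = 14175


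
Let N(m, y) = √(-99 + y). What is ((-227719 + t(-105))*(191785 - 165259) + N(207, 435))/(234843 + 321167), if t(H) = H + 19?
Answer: -604275543/55601 + 2*√21/278005 ≈ -10868.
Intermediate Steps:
t(H) = 19 + H
((-227719 + t(-105))*(191785 - 165259) + N(207, 435))/(234843 + 321167) = ((-227719 + (19 - 105))*(191785 - 165259) + √(-99 + 435))/(234843 + 321167) = ((-227719 - 86)*26526 + √336)/556010 = (-227805*26526 + 4*√21)*(1/556010) = (-6042755430 + 4*√21)*(1/556010) = -604275543/55601 + 2*√21/278005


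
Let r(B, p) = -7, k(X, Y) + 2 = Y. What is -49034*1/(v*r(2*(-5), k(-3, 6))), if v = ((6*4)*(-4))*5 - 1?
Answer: -49034/3367 ≈ -14.563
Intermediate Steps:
k(X, Y) = -2 + Y
v = -481 (v = (24*(-4))*5 - 1 = -96*5 - 1 = -480 - 1 = -481)
-49034*1/(v*r(2*(-5), k(-3, 6))) = -49034/((-481*(-7))) = -49034/3367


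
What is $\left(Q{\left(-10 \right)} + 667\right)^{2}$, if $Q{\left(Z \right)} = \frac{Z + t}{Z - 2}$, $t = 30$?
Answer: $\frac{3984016}{9} \approx 4.4267 \cdot 10^{5}$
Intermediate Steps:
$Q{\left(Z \right)} = \frac{30 + Z}{-2 + Z}$ ($Q{\left(Z \right)} = \frac{Z + 30}{Z - 2} = \frac{30 + Z}{-2 + Z}$)
$\left(Q{\left(-10 \right)} + 667\right)^{2} = \left(\frac{30 - 10}{-2 - 10} + 667\right)^{2} = \left(\frac{1}{-12} \cdot 20 + 667\right)^{2} = \left(\left(- \frac{1}{12}\right) 20 + 667\right)^{2} = \left(- \frac{5}{3} + 667\right)^{2} = \left(\frac{1996}{3}\right)^{2} = \frac{3984016}{9}$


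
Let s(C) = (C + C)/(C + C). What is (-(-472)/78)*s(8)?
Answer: 236/39 ≈ 6.0513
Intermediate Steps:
s(C) = 1 (s(C) = (2*C)/((2*C)) = (2*C)*(1/(2*C)) = 1)
(-(-472)/78)*s(8) = -(-472)/78*1 = -8*(-59/78)*1 = (236/39)*1 = 236/39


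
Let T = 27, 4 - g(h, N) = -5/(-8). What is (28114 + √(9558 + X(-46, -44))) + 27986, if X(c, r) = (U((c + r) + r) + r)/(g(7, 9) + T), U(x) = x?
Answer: 56100 + √6963510/27 ≈ 56198.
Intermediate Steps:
g(h, N) = 27/8 (g(h, N) = 4 - (-5)/(-8) = 4 - (-5)*(-1)/8 = 4 - 1*5/8 = 4 - 5/8 = 27/8)
X(c, r) = 8*r/81 + 8*c/243 (X(c, r) = (((c + r) + r) + r)/(27/8 + 27) = ((c + 2*r) + r)/(243/8) = (c + 3*r)*(8/243) = 8*r/81 + 8*c/243)
(28114 + √(9558 + X(-46, -44))) + 27986 = (28114 + √(9558 + ((8/81)*(-44) + (8/243)*(-46)))) + 27986 = (28114 + √(9558 + (-352/81 - 368/243))) + 27986 = (28114 + √(9558 - 1424/243)) + 27986 = (28114 + √(2321170/243)) + 27986 = (28114 + √6963510/27) + 27986 = 56100 + √6963510/27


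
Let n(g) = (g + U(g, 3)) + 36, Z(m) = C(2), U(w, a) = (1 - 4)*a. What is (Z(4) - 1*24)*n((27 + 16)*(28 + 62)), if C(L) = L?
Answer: -85734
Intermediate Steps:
U(w, a) = -3*a
Z(m) = 2
n(g) = 27 + g (n(g) = (g - 3*3) + 36 = (g - 9) + 36 = (-9 + g) + 36 = 27 + g)
(Z(4) - 1*24)*n((27 + 16)*(28 + 62)) = (2 - 1*24)*(27 + (27 + 16)*(28 + 62)) = (2 - 24)*(27 + 43*90) = -22*(27 + 3870) = -22*3897 = -85734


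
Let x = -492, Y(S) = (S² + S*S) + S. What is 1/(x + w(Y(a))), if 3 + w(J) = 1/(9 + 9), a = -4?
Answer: -18/8909 ≈ -0.0020204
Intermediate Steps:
Y(S) = S + 2*S² (Y(S) = (S² + S²) + S = 2*S² + S = S + 2*S²)
w(J) = -53/18 (w(J) = -3 + 1/(9 + 9) = -3 + 1/18 = -53/18)
1/(x + w(Y(a))) = 1/(-492 - 53/18) = 1/(-8909/18) = -18/8909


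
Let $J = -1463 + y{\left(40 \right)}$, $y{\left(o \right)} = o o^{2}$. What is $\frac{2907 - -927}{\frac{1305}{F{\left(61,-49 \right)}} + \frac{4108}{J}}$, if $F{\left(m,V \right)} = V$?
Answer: $- \frac{11748576042}{81409493} \approx -144.31$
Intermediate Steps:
$y{\left(o \right)} = o^{3}$
$J = 62537$ ($J = -1463 + 40^{3} = -1463 + 64000 = 62537$)
$\frac{2907 - -927}{\frac{1305}{F{\left(61,-49 \right)}} + \frac{4108}{J}} = \frac{2907 - -927}{\frac{1305}{-49} + \frac{4108}{62537}} = \frac{2907 + 927}{1305 \left(- \frac{1}{49}\right) + 4108 \cdot \frac{1}{62537}} = \frac{3834}{- \frac{1305}{49} + \frac{4108}{62537}} = \frac{3834}{- \frac{81409493}{3064313}} = 3834 \left(- \frac{3064313}{81409493}\right) = - \frac{11748576042}{81409493}$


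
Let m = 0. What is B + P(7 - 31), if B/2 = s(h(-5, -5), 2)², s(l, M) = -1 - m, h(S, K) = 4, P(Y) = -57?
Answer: -55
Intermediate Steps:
s(l, M) = -1 (s(l, M) = -1 - 1*0 = -1 + 0 = -1)
B = 2 (B = 2*(-1)² = 2*1 = 2)
B + P(7 - 31) = 2 - 57 = -55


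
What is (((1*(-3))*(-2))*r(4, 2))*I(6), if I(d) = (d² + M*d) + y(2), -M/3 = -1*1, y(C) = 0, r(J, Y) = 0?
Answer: 0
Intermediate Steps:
M = 3 (M = -(-3) = -3*(-1) = 3)
I(d) = d² + 3*d (I(d) = (d² + 3*d) + 0 = d² + 3*d)
(((1*(-3))*(-2))*r(4, 2))*I(6) = (((1*(-3))*(-2))*0)*(6*(3 + 6)) = (-3*(-2)*0)*(6*9) = (6*0)*54 = 0*54 = 0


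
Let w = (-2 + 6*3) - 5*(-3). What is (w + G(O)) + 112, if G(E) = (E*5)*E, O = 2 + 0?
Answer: 163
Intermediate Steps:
O = 2
w = 31 (w = (-2 + 18) + 15 = 16 + 15 = 31)
G(E) = 5*E² (G(E) = (5*E)*E = 5*E²)
(w + G(O)) + 112 = (31 + 5*2²) + 112 = (31 + 5*4) + 112 = (31 + 20) + 112 = 51 + 112 = 163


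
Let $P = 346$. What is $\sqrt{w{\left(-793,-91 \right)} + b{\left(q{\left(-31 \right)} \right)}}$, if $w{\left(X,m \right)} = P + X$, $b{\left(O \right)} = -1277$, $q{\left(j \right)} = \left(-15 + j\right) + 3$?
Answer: $2 i \sqrt{431} \approx 41.521 i$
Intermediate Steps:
$q{\left(j \right)} = -12 + j$
$w{\left(X,m \right)} = 346 + X$
$\sqrt{w{\left(-793,-91 \right)} + b{\left(q{\left(-31 \right)} \right)}} = \sqrt{\left(346 - 793\right) - 1277} = \sqrt{-447 - 1277} = \sqrt{-1724} = 2 i \sqrt{431}$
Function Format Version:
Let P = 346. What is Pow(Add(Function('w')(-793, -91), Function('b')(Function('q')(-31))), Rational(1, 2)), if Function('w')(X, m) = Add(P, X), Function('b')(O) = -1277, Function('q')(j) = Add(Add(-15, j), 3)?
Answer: Mul(2, I, Pow(431, Rational(1, 2))) ≈ Mul(41.521, I)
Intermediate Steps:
Function('q')(j) = Add(-12, j)
Function('w')(X, m) = Add(346, X)
Pow(Add(Function('w')(-793, -91), Function('b')(Function('q')(-31))), Rational(1, 2)) = Pow(Add(Add(346, -793), -1277), Rational(1, 2)) = Pow(Add(-447, -1277), Rational(1, 2)) = Pow(-1724, Rational(1, 2)) = Mul(2, I, Pow(431, Rational(1, 2)))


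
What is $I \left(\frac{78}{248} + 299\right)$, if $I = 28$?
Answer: $\frac{259805}{31} \approx 8380.8$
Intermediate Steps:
$I \left(\frac{78}{248} + 299\right) = 28 \left(\frac{78}{248} + 299\right) = 28 \left(78 \cdot \frac{1}{248} + 299\right) = 28 \left(\frac{39}{124} + 299\right) = 28 \cdot \frac{37115}{124} = \frac{259805}{31}$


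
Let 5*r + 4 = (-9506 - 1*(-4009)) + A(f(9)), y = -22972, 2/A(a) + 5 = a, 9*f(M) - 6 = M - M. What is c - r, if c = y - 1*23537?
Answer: -2951566/65 ≈ -45409.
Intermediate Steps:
f(M) = 2/3 (f(M) = 2/3 + (M - M)/9 = 2/3 + (1/9)*0 = 2/3 + 0 = 2/3)
A(a) = 2/(-5 + a)
r = -71519/65 (r = -4/5 + ((-9506 - 1*(-4009)) + 2/(-5 + 2/3))/5 = -4/5 + ((-9506 + 4009) + 2/(-13/3))/5 = -4/5 + (-5497 + 2*(-3/13))/5 = -4/5 + (-5497 - 6/13)/5 = -4/5 + (1/5)*(-71467/13) = -4/5 - 71467/65 = -71519/65 ≈ -1100.3)
c = -46509 (c = -22972 - 1*23537 = -22972 - 23537 = -46509)
c - r = -46509 - 1*(-71519/65) = -46509 + 71519/65 = -2951566/65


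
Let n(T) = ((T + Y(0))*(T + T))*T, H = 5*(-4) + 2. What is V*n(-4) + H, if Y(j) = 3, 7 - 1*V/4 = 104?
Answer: 12398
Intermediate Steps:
V = -388 (V = 28 - 4*104 = 28 - 416 = -388)
H = -18 (H = -20 + 2 = -18)
n(T) = 2*T²*(3 + T) (n(T) = ((T + 3)*(T + T))*T = ((3 + T)*(2*T))*T = (2*T*(3 + T))*T = 2*T²*(3 + T))
V*n(-4) + H = -776*(-4)²*(3 - 4) - 18 = -776*16*(-1) - 18 = -388*(-32) - 18 = 12416 - 18 = 12398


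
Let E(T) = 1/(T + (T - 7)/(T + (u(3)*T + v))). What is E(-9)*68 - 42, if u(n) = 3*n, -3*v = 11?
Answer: -123310/2481 ≈ -49.702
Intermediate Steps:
v = -11/3 (v = -⅓*11 = -11/3 ≈ -3.6667)
E(T) = 1/(T + (-7 + T)/(-11/3 + 10*T)) (E(T) = 1/(T + (T - 7)/(T + ((3*3)*T - 11/3))) = 1/(T + (-7 + T)/(T + (9*T - 11/3))) = 1/(T + (-7 + T)/(T + (-11/3 + 9*T))) = 1/(T + (-7 + T)/(-11/3 + 10*T)))
E(-9)*68 - 42 = ((-11 + 30*(-9))/(-21 - 8*(-9) + 30*(-9)²))*68 - 42 = ((-11 - 270)/(-21 + 72 + 30*81))*68 - 42 = (-281/(-21 + 72 + 2430))*68 - 42 = (-281/2481)*68 - 42 = ((1/2481)*(-281))*68 - 42 = -281/2481*68 - 42 = -19108/2481 - 42 = -123310/2481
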